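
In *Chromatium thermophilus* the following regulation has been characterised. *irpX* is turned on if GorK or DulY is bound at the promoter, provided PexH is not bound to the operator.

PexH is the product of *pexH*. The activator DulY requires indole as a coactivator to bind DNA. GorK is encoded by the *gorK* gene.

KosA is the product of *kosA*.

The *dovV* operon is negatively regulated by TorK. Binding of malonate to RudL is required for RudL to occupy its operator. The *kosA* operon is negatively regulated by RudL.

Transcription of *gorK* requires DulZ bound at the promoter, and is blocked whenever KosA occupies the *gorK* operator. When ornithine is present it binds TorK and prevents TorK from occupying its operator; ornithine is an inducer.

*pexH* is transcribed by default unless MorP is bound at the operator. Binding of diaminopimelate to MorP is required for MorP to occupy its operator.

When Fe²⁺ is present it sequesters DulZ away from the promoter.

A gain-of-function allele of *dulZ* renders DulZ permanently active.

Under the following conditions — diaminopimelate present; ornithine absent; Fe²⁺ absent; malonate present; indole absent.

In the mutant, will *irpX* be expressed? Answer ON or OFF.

ON

Malonate is present, so RudL is active.
With repressor RudL bound, *kosA* is not transcribed.
So KosA is not produced.
DulZ is constitutively active in this strain.
No repressor is bound and DulZ is active, so *gorK* is transcribed.
So GorK is produced and active.
Indole is absent, so DulY is inactive.
Diaminopimelate is present, so MorP is active.
With repressor MorP bound, *pexH* is not transcribed.
So PexH is not produced.
Activator GorK is present, so *irpX* is transcribed.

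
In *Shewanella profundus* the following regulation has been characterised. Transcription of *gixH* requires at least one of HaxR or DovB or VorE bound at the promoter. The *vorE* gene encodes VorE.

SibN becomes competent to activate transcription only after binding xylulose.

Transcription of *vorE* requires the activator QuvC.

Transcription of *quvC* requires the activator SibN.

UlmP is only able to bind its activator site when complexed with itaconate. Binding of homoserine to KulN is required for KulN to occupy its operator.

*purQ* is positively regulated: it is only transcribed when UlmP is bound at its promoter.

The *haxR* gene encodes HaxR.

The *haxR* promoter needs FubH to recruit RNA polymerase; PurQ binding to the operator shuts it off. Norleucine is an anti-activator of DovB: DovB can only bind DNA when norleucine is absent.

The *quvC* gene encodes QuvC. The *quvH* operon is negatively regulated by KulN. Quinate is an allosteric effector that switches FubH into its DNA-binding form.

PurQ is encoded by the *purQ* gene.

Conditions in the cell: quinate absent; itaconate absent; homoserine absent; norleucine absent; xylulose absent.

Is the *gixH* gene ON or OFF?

ON

Quinate is absent, so FubH is inactive.
Itaconate is absent, so UlmP is inactive.
Required activator UlmP is absent, so *purQ* is not transcribed.
So PurQ is not produced.
Required activator FubH is absent, so *haxR* is not transcribed.
So HaxR is not produced.
Norleucine is absent, so DovB is active.
Xylulose is absent, so SibN is inactive.
Required activator SibN is absent, so *quvC* is not transcribed.
So QuvC is not produced.
Required activator QuvC is absent, so *vorE* is not transcribed.
So VorE is not produced.
Activator DovB is present, so *gixH* is transcribed.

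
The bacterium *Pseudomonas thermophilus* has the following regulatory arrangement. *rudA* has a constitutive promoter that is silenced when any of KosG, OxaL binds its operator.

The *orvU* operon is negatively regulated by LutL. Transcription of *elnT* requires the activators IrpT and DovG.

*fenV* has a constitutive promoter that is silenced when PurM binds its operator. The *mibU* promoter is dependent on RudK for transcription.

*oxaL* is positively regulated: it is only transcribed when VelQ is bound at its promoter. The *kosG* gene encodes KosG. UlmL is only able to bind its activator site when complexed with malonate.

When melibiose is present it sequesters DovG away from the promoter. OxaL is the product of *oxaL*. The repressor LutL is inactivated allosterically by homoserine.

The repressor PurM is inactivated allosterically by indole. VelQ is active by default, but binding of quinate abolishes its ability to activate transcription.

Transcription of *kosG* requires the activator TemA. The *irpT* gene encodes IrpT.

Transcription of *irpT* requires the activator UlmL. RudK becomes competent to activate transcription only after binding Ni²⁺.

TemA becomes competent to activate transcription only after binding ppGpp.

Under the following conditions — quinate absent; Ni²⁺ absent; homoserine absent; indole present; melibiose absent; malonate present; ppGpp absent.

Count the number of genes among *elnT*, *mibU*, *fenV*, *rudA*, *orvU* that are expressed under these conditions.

Malonate is present, so UlmL is active.
No repressor is bound and UlmL is active, so *irpT* is transcribed.
So IrpT is produced and active.
Melibiose is absent, so DovG is active.
No repressor is bound and IrpT and DovG are active, so *elnT* is transcribed.
→ *elnT* is ON.
Ni²⁺ is absent, so RudK is inactive.
Required activator RudK is absent, so *mibU* is not transcribed.
→ *mibU* is OFF.
Indole is present, so PurM is inactive.
With no repressor bound, *fenV* is transcribed.
→ *fenV* is ON.
ppGpp is absent, so TemA is inactive.
Required activator TemA is absent, so *kosG* is not transcribed.
So KosG is not produced.
Quinate is absent, so VelQ is active.
No repressor is bound and VelQ is active, so *oxaL* is transcribed.
So OxaL is produced and active.
With repressor OxaL bound, *rudA* is not transcribed.
→ *rudA* is OFF.
Homoserine is absent, so LutL is active.
With repressor LutL bound, *orvU* is not transcribed.
→ *orvU* is OFF.
2 of the 5 genes are transcribed.

2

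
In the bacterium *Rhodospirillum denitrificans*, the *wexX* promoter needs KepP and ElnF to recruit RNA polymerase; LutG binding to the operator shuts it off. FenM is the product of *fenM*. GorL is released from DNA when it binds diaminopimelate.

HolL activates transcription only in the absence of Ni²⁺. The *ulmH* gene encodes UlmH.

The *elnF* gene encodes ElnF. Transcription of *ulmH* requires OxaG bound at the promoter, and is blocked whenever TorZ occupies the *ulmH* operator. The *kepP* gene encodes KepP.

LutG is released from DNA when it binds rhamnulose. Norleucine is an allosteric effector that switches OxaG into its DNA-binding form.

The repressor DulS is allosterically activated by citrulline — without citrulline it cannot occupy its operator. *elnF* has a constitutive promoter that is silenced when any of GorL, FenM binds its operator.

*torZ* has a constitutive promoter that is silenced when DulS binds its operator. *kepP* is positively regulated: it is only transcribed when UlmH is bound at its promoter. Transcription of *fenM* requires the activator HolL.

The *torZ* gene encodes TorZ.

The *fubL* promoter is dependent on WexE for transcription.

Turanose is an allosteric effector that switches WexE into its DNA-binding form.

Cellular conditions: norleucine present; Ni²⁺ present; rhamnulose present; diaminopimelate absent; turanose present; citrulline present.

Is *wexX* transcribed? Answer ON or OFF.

Citrulline is present, so DulS is active.
With repressor DulS bound, *torZ* is not transcribed.
So TorZ is not produced.
Norleucine is present, so OxaG is active.
No repressor is bound and OxaG is active, so *ulmH* is transcribed.
So UlmH is produced and active.
No repressor is bound and UlmH is active, so *kepP* is transcribed.
So KepP is produced and active.
Rhamnulose is present, so LutG is inactive.
Diaminopimelate is absent, so GorL is active.
Ni²⁺ is present, so HolL is inactive.
Required activator HolL is absent, so *fenM* is not transcribed.
So FenM is not produced.
With repressor GorL bound, *elnF* is not transcribed.
So ElnF is not produced.
Required activator ElnF is absent, so *wexX* is not transcribed.

OFF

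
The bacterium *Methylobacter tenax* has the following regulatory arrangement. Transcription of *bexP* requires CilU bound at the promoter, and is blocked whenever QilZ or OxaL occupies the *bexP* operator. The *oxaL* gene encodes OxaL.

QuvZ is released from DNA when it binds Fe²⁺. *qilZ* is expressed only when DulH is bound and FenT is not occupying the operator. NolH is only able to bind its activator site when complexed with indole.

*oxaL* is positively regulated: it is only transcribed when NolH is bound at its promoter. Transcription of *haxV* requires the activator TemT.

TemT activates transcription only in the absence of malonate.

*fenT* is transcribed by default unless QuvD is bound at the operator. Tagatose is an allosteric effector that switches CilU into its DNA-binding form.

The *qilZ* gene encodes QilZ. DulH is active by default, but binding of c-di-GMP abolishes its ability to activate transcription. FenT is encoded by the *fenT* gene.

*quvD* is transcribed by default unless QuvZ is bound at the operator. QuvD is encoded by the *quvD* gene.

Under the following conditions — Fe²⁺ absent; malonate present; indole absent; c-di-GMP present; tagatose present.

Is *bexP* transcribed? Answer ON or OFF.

Fe²⁺ is absent, so QuvZ is active.
With repressor QuvZ bound, *quvD* is not transcribed.
So QuvD is not produced.
With no repressor bound, *fenT* is transcribed.
So FenT is produced and active.
c-di-GMP is present, so DulH is inactive.
With repressor FenT bound, *qilZ* is not transcribed.
So QilZ is not produced.
Indole is absent, so NolH is inactive.
Required activator NolH is absent, so *oxaL* is not transcribed.
So OxaL is not produced.
Tagatose is present, so CilU is active.
No repressor is bound and CilU is active, so *bexP* is transcribed.

ON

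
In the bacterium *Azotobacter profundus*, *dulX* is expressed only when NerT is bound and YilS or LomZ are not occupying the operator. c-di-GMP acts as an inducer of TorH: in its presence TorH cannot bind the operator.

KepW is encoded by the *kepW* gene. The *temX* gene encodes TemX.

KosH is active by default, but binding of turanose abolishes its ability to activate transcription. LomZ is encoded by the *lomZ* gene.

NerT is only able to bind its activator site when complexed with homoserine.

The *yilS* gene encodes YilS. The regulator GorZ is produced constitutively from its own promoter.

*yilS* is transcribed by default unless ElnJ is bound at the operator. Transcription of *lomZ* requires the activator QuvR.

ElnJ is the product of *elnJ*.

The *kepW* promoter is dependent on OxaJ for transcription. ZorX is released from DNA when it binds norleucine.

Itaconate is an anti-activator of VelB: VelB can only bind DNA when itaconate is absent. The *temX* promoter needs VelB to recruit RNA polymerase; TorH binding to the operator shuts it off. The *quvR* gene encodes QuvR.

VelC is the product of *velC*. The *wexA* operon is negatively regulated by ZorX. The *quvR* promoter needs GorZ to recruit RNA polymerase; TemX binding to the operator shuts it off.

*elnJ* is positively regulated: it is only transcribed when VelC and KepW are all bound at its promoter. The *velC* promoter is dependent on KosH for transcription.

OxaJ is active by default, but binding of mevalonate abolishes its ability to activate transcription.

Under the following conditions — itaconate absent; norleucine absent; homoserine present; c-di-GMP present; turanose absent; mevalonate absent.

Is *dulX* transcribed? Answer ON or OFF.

Turanose is absent, so KosH is active.
No repressor is bound and KosH is active, so *velC* is transcribed.
So VelC is produced and active.
Mevalonate is absent, so OxaJ is active.
No repressor is bound and OxaJ is active, so *kepW* is transcribed.
So KepW is produced and active.
No repressor is bound and VelC and KepW are active, so *elnJ* is transcribed.
So ElnJ is produced and active.
With repressor ElnJ bound, *yilS* is not transcribed.
So YilS is not produced.
Homoserine is present, so NerT is active.
GorZ is produced constitutively and is active.
c-di-GMP is present, so TorH is inactive.
Itaconate is absent, so VelB is active.
No repressor is bound and VelB is active, so *temX* is transcribed.
So TemX is produced and active.
With repressor TemX bound, *quvR* is not transcribed.
So QuvR is not produced.
Required activator QuvR is absent, so *lomZ* is not transcribed.
So LomZ is not produced.
No repressor is bound and NerT is active, so *dulX* is transcribed.

ON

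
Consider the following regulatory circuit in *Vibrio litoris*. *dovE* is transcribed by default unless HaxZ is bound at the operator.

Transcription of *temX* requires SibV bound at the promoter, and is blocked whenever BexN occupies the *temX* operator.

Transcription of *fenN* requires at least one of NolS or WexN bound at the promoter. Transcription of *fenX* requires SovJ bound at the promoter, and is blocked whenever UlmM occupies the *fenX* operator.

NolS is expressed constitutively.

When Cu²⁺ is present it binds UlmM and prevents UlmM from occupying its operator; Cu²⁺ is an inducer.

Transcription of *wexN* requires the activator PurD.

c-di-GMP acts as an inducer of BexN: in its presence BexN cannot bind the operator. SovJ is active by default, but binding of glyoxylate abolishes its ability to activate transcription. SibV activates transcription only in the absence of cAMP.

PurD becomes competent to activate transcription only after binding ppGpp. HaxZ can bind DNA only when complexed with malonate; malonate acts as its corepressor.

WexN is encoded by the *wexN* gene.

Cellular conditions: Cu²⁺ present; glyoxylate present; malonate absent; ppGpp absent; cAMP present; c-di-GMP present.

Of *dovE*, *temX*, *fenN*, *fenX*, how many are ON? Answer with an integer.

Malonate is absent, so HaxZ is inactive.
With no repressor bound, *dovE* is transcribed.
→ *dovE* is ON.
c-di-GMP is present, so BexN is inactive.
cAMP is present, so SibV is inactive.
Required activator SibV is absent, so *temX* is not transcribed.
→ *temX* is OFF.
NolS is produced constitutively and is active.
ppGpp is absent, so PurD is inactive.
Required activator PurD is absent, so *wexN* is not transcribed.
So WexN is not produced.
Activator NolS is present, so *fenN* is transcribed.
→ *fenN* is ON.
Glyoxylate is present, so SovJ is inactive.
Cu²⁺ is present, so UlmM is inactive.
Required activator SovJ is absent, so *fenX* is not transcribed.
→ *fenX* is OFF.
2 of the 4 genes are transcribed.

2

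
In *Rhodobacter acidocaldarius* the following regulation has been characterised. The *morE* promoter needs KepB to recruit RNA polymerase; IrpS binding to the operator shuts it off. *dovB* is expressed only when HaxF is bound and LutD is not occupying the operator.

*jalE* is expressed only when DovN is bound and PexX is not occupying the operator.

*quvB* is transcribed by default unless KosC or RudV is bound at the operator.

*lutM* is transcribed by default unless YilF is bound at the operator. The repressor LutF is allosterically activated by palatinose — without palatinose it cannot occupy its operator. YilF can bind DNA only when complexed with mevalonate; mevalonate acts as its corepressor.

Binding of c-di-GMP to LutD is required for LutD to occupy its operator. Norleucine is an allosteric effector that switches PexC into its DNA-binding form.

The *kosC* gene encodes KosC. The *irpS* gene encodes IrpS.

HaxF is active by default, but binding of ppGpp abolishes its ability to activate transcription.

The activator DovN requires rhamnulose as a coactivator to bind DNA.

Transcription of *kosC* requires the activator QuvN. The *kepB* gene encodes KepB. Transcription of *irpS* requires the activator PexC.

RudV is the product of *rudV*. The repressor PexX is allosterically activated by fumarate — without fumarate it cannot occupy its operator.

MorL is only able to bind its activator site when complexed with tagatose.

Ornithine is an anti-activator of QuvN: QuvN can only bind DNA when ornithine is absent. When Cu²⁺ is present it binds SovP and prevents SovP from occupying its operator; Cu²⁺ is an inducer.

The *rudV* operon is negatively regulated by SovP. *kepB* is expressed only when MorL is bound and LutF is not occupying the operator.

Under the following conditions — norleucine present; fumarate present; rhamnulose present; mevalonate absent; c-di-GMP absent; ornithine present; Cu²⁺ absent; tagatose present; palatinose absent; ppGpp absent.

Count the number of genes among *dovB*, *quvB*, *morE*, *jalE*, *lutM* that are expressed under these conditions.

c-di-GMP is absent, so LutD is inactive.
ppGpp is absent, so HaxF is active.
No repressor is bound and HaxF is active, so *dovB* is transcribed.
→ *dovB* is ON.
Ornithine is present, so QuvN is inactive.
Required activator QuvN is absent, so *kosC* is not transcribed.
So KosC is not produced.
Cu²⁺ is absent, so SovP is active.
With repressor SovP bound, *rudV* is not transcribed.
So RudV is not produced.
With no repressor bound, *quvB* is transcribed.
→ *quvB* is ON.
Norleucine is present, so PexC is active.
No repressor is bound and PexC is active, so *irpS* is transcribed.
So IrpS is produced and active.
Tagatose is present, so MorL is active.
Palatinose is absent, so LutF is inactive.
No repressor is bound and MorL is active, so *kepB* is transcribed.
So KepB is produced and active.
With repressor IrpS bound, *morE* is not transcribed.
→ *morE* is OFF.
Fumarate is present, so PexX is active.
Rhamnulose is present, so DovN is active.
With repressor PexX bound, *jalE* is not transcribed.
→ *jalE* is OFF.
Mevalonate is absent, so YilF is inactive.
With no repressor bound, *lutM* is transcribed.
→ *lutM* is ON.
3 of the 5 genes are transcribed.

3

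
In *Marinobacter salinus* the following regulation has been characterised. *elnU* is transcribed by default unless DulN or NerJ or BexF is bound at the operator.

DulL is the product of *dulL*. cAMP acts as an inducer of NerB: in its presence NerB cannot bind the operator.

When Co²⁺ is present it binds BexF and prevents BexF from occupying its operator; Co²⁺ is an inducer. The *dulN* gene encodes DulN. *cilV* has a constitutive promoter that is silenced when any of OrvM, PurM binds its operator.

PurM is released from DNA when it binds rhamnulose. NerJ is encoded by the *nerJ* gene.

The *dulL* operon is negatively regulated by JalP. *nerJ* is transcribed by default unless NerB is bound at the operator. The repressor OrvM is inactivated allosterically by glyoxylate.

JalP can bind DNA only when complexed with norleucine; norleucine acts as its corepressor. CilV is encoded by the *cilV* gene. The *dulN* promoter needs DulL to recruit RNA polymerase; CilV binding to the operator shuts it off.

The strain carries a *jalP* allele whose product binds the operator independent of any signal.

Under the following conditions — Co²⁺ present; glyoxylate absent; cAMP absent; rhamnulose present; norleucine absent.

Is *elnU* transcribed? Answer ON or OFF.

ON

JalP is constitutively active in this strain.
With repressor JalP bound, *dulL* is not transcribed.
So DulL is not produced.
Glyoxylate is absent, so OrvM is active.
Rhamnulose is present, so PurM is inactive.
With repressor OrvM bound, *cilV* is not transcribed.
So CilV is not produced.
Required activator DulL is absent, so *dulN* is not transcribed.
So DulN is not produced.
cAMP is absent, so NerB is active.
With repressor NerB bound, *nerJ* is not transcribed.
So NerJ is not produced.
Co²⁺ is present, so BexF is inactive.
With no repressor bound, *elnU* is transcribed.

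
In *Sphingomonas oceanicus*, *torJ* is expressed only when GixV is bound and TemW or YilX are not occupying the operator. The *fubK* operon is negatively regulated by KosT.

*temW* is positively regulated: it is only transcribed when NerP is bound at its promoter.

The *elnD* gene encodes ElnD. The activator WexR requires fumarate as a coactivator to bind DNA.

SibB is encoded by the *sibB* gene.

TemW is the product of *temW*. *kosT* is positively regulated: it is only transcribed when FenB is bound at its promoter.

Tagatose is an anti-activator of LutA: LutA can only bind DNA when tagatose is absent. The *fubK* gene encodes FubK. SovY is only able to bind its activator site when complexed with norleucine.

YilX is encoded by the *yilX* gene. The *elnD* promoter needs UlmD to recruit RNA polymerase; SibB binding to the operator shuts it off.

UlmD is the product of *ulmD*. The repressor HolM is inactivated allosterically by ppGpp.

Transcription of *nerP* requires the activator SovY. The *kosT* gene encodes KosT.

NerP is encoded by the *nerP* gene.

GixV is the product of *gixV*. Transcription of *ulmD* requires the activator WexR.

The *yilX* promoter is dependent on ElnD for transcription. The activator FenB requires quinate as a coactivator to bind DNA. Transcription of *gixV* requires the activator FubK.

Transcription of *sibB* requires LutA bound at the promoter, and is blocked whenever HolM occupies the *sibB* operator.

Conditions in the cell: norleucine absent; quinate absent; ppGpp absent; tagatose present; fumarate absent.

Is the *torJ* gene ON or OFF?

Quinate is absent, so FenB is inactive.
Required activator FenB is absent, so *kosT* is not transcribed.
So KosT is not produced.
With no repressor bound, *fubK* is transcribed.
So FubK is produced and active.
No repressor is bound and FubK is active, so *gixV* is transcribed.
So GixV is produced and active.
Norleucine is absent, so SovY is inactive.
Required activator SovY is absent, so *nerP* is not transcribed.
So NerP is not produced.
Required activator NerP is absent, so *temW* is not transcribed.
So TemW is not produced.
Tagatose is present, so LutA is inactive.
ppGpp is absent, so HolM is active.
With repressor HolM bound, *sibB* is not transcribed.
So SibB is not produced.
Fumarate is absent, so WexR is inactive.
Required activator WexR is absent, so *ulmD* is not transcribed.
So UlmD is not produced.
Required activator UlmD is absent, so *elnD* is not transcribed.
So ElnD is not produced.
Required activator ElnD is absent, so *yilX* is not transcribed.
So YilX is not produced.
No repressor is bound and GixV is active, so *torJ* is transcribed.

ON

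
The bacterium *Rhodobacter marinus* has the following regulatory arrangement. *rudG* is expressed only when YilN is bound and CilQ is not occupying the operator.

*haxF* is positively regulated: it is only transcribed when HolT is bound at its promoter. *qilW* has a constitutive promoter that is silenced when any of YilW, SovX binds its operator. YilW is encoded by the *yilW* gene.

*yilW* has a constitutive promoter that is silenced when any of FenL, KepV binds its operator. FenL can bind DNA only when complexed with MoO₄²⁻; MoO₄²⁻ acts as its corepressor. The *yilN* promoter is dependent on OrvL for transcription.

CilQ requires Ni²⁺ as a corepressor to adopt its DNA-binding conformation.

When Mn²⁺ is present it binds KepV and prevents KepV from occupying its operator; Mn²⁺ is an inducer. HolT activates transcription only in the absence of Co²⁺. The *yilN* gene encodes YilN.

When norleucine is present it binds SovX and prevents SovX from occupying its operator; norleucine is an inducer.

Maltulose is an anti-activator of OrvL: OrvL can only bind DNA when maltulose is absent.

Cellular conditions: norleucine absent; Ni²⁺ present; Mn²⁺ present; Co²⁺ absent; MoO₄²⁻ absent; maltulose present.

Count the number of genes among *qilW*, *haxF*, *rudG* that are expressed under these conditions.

MoO₄²⁻ is absent, so FenL is inactive.
Mn²⁺ is present, so KepV is inactive.
With no repressor bound, *yilW* is transcribed.
So YilW is produced and active.
Norleucine is absent, so SovX is active.
With repressor YilW bound, *qilW* is not transcribed.
→ *qilW* is OFF.
Co²⁺ is absent, so HolT is active.
No repressor is bound and HolT is active, so *haxF* is transcribed.
→ *haxF* is ON.
Ni²⁺ is present, so CilQ is active.
Maltulose is present, so OrvL is inactive.
Required activator OrvL is absent, so *yilN* is not transcribed.
So YilN is not produced.
With repressor CilQ bound, *rudG* is not transcribed.
→ *rudG* is OFF.
1 of the 3 genes is transcribed.

1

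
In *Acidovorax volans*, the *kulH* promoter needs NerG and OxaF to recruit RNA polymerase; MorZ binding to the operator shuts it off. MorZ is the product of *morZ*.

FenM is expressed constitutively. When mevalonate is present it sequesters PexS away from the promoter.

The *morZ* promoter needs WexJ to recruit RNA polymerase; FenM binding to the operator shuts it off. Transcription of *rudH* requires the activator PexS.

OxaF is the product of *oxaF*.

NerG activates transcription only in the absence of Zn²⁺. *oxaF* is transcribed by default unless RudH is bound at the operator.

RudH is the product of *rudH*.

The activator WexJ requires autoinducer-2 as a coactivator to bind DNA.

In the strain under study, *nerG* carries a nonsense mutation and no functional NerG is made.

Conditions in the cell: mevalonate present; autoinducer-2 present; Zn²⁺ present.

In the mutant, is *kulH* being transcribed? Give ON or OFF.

OFF

FenM is produced constitutively and is active.
Autoinducer-2 is present, so WexJ is active.
With repressor FenM bound, *morZ* is not transcribed.
So MorZ is not produced.
NerG is non-functional in this strain, so it has no effect.
Mevalonate is present, so PexS is inactive.
Required activator PexS is absent, so *rudH* is not transcribed.
So RudH is not produced.
With no repressor bound, *oxaF* is transcribed.
So OxaF is produced and active.
Required activator NerG is absent, so *kulH* is not transcribed.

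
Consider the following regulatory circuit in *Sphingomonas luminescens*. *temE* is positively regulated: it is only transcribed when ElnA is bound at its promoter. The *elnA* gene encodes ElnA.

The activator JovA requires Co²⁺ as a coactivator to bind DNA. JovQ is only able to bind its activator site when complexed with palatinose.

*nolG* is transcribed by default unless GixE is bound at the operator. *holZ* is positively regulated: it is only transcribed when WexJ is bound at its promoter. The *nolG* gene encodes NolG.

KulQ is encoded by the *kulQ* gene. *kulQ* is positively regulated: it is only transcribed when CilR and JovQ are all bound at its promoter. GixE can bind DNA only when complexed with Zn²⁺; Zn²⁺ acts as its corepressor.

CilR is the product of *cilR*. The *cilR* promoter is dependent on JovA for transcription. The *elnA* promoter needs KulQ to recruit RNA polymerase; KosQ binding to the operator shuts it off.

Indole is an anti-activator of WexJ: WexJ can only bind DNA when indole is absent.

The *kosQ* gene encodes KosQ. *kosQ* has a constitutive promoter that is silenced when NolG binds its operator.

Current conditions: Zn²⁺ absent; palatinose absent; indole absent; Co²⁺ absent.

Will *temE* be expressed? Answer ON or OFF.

OFF

Co²⁺ is absent, so JovA is inactive.
Required activator JovA is absent, so *cilR* is not transcribed.
So CilR is not produced.
Palatinose is absent, so JovQ is inactive.
Required activator CilR is absent, so *kulQ* is not transcribed.
So KulQ is not produced.
Zn²⁺ is absent, so GixE is inactive.
With no repressor bound, *nolG* is transcribed.
So NolG is produced and active.
With repressor NolG bound, *kosQ* is not transcribed.
So KosQ is not produced.
Required activator KulQ is absent, so *elnA* is not transcribed.
So ElnA is not produced.
Required activator ElnA is absent, so *temE* is not transcribed.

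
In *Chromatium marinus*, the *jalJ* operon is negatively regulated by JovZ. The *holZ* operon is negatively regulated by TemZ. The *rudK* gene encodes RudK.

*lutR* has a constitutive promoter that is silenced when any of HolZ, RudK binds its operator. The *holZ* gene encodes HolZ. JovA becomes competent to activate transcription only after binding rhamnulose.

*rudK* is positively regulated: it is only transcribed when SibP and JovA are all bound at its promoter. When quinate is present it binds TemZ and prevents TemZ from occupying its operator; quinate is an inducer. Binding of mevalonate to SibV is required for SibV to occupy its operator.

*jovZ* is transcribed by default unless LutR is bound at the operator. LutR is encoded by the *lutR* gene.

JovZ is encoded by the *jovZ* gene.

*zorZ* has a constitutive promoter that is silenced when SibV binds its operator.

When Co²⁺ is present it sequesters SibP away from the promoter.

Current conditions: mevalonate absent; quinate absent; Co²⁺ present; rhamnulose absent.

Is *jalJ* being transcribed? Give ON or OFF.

Quinate is absent, so TemZ is active.
With repressor TemZ bound, *holZ* is not transcribed.
So HolZ is not produced.
Co²⁺ is present, so SibP is inactive.
Rhamnulose is absent, so JovA is inactive.
Required activator SibP is absent, so *rudK* is not transcribed.
So RudK is not produced.
With no repressor bound, *lutR* is transcribed.
So LutR is produced and active.
With repressor LutR bound, *jovZ* is not transcribed.
So JovZ is not produced.
With no repressor bound, *jalJ* is transcribed.

ON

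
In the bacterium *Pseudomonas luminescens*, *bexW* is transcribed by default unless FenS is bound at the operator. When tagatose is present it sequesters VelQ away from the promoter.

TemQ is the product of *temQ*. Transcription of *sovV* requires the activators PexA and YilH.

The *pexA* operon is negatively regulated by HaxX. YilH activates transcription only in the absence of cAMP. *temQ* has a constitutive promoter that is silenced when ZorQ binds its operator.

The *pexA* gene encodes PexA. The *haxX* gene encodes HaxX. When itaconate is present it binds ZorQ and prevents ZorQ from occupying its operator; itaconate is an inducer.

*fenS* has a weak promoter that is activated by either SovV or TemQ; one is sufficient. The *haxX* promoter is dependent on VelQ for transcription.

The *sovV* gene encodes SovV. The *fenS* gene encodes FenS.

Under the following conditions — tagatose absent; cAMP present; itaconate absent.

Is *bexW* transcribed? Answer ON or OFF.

ON

Tagatose is absent, so VelQ is active.
No repressor is bound and VelQ is active, so *haxX* is transcribed.
So HaxX is produced and active.
With repressor HaxX bound, *pexA* is not transcribed.
So PexA is not produced.
cAMP is present, so YilH is inactive.
Required activator PexA is absent, so *sovV* is not transcribed.
So SovV is not produced.
Itaconate is absent, so ZorQ is active.
With repressor ZorQ bound, *temQ* is not transcribed.
So TemQ is not produced.
No activator is available at the *fenS* promoter, so *fenS* is not transcribed.
So FenS is not produced.
With no repressor bound, *bexW* is transcribed.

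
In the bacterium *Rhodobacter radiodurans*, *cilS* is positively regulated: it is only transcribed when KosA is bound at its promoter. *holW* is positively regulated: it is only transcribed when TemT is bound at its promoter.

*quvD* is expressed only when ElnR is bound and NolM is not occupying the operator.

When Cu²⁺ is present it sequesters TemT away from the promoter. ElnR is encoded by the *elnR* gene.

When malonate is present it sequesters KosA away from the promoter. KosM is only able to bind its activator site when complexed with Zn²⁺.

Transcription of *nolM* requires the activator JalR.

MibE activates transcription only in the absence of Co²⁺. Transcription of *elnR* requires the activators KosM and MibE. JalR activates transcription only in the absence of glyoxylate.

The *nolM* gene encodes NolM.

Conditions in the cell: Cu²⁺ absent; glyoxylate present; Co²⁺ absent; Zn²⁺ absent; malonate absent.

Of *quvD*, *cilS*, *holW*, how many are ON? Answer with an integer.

2

Zn²⁺ is absent, so KosM is inactive.
Co²⁺ is absent, so MibE is active.
Required activator KosM is absent, so *elnR* is not transcribed.
So ElnR is not produced.
Glyoxylate is present, so JalR is inactive.
Required activator JalR is absent, so *nolM* is not transcribed.
So NolM is not produced.
Required activator ElnR is absent, so *quvD* is not transcribed.
→ *quvD* is OFF.
Malonate is absent, so KosA is active.
No repressor is bound and KosA is active, so *cilS* is transcribed.
→ *cilS* is ON.
Cu²⁺ is absent, so TemT is active.
No repressor is bound and TemT is active, so *holW* is transcribed.
→ *holW* is ON.
2 of the 3 genes are transcribed.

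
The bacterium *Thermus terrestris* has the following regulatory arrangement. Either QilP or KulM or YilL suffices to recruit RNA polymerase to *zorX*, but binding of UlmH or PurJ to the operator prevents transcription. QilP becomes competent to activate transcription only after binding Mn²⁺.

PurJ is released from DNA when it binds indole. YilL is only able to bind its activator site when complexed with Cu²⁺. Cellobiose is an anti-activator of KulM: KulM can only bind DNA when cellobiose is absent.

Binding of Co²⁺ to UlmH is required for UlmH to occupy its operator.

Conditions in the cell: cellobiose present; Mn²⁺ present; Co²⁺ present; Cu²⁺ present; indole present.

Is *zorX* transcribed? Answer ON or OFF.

OFF

Co²⁺ is present, so UlmH is active.
Mn²⁺ is present, so QilP is active.
Cellobiose is present, so KulM is inactive.
Indole is present, so PurJ is inactive.
Cu²⁺ is present, so YilL is active.
With repressor UlmH bound, *zorX* is not transcribed.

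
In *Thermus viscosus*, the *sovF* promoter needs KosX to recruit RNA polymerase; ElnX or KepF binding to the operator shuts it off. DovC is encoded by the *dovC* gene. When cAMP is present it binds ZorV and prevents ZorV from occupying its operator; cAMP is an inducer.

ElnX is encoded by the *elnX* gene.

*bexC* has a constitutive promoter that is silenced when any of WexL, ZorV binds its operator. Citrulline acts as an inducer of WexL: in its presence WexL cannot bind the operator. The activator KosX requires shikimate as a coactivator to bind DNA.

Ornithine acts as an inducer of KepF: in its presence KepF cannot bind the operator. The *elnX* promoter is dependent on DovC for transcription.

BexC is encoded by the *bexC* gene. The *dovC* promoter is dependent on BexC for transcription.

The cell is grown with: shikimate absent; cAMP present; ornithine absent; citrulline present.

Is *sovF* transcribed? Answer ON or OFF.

Shikimate is absent, so KosX is inactive.
Citrulline is present, so WexL is inactive.
cAMP is present, so ZorV is inactive.
With no repressor bound, *bexC* is transcribed.
So BexC is produced and active.
No repressor is bound and BexC is active, so *dovC* is transcribed.
So DovC is produced and active.
No repressor is bound and DovC is active, so *elnX* is transcribed.
So ElnX is produced and active.
Ornithine is absent, so KepF is active.
With repressor ElnX bound, *sovF* is not transcribed.

OFF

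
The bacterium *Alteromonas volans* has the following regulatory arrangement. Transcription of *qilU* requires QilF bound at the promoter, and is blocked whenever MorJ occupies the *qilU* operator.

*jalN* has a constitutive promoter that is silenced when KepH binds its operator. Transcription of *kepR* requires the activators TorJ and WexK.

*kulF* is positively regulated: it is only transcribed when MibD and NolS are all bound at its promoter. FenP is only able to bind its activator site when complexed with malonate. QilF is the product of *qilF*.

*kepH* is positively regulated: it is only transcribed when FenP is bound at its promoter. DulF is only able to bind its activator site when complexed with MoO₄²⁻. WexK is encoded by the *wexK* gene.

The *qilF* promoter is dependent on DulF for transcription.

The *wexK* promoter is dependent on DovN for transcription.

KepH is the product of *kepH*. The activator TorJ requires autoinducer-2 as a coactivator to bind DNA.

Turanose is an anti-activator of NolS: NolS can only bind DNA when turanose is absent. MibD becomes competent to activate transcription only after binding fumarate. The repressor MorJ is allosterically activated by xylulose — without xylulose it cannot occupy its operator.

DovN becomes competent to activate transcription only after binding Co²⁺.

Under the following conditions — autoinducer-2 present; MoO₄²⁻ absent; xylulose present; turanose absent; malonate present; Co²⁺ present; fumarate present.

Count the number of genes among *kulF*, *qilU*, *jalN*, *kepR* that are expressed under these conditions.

Fumarate is present, so MibD is active.
Turanose is absent, so NolS is active.
No repressor is bound and MibD and NolS are active, so *kulF* is transcribed.
→ *kulF* is ON.
Xylulose is present, so MorJ is active.
MoO₄²⁻ is absent, so DulF is inactive.
Required activator DulF is absent, so *qilF* is not transcribed.
So QilF is not produced.
With repressor MorJ bound, *qilU* is not transcribed.
→ *qilU* is OFF.
Malonate is present, so FenP is active.
No repressor is bound and FenP is active, so *kepH* is transcribed.
So KepH is produced and active.
With repressor KepH bound, *jalN* is not transcribed.
→ *jalN* is OFF.
Autoinducer-2 is present, so TorJ is active.
Co²⁺ is present, so DovN is active.
No repressor is bound and DovN is active, so *wexK* is transcribed.
So WexK is produced and active.
No repressor is bound and TorJ and WexK are active, so *kepR* is transcribed.
→ *kepR* is ON.
2 of the 4 genes are transcribed.

2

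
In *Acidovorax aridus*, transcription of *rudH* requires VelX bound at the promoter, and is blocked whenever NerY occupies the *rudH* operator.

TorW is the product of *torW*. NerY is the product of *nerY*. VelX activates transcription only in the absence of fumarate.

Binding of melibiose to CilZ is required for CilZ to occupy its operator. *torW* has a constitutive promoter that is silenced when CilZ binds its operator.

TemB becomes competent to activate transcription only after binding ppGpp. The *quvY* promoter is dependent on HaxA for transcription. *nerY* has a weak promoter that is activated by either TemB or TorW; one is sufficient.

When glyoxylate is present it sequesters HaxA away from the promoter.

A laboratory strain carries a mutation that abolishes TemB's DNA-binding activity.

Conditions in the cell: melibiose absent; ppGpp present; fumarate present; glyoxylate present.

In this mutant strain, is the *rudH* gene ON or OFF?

OFF

Fumarate is present, so VelX is inactive.
TemB is non-functional in this strain, so it has no effect.
Melibiose is absent, so CilZ is inactive.
With no repressor bound, *torW* is transcribed.
So TorW is produced and active.
Activator TorW is present, so *nerY* is transcribed.
So NerY is produced and active.
With repressor NerY bound, *rudH* is not transcribed.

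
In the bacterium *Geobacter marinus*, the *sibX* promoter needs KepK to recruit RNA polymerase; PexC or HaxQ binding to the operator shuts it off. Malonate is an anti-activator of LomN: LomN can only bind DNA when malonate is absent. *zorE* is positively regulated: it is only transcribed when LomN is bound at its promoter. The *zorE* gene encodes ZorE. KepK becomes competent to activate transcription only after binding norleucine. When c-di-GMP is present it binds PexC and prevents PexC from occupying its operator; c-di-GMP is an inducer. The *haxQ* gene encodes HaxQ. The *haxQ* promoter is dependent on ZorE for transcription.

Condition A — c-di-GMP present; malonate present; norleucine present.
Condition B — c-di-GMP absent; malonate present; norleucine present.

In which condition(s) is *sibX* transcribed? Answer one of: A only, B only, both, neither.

A only

Condition A:
c-di-GMP is present, so PexC is inactive.
Malonate is present, so LomN is inactive.
Required activator LomN is absent, so *zorE* is not transcribed.
So ZorE is not produced.
Required activator ZorE is absent, so *haxQ* is not transcribed.
So HaxQ is not produced.
Norleucine is present, so KepK is active.
No repressor is bound and KepK is active, so *sibX* is transcribed.
→ *sibX* is ON in A.
Condition B:
c-di-GMP is absent, so PexC is active.
Malonate is present, so LomN is inactive.
Required activator LomN is absent, so *zorE* is not transcribed.
So ZorE is not produced.
Required activator ZorE is absent, so *haxQ* is not transcribed.
So HaxQ is not produced.
Norleucine is present, so KepK is active.
With repressor PexC bound, *sibX* is not transcribed.
→ *sibX* is OFF in B.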